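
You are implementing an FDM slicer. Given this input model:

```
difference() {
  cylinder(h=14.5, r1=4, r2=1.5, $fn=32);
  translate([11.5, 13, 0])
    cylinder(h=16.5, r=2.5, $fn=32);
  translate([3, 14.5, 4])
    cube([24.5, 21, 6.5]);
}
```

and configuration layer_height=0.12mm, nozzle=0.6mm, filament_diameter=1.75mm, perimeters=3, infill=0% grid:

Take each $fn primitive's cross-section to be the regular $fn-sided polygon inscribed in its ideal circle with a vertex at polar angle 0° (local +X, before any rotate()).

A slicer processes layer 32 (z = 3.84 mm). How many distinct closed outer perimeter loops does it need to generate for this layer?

1

At z = 3.84 mm: the cone (r1=4→r2=1.5) has section circumradius 3.338 here — a regular 32-gon; the r=2.5 cylinder at (11.5, 13) contributes a regular 32-gon of circumradius 2.5; the cube at (3, 14.5) is not intersected at this z (z outside [4, 10.5]); Taking the first minus the rest: starting from the cone, the r=2.5 cylinder at (11.5, 13) misses the remaining region (no effect) — 1 connected region. The result has 1 disconnected region.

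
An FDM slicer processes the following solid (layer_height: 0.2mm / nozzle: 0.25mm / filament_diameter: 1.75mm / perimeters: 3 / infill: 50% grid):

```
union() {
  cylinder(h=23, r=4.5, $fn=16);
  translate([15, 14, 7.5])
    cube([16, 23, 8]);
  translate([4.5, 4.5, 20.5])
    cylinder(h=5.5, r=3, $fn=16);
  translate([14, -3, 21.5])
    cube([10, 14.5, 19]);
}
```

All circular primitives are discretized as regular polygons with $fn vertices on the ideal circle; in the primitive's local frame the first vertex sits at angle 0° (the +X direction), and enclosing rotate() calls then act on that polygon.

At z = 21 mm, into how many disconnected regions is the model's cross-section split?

At z = 21 mm: the r=4.5 cylinder gives a regular 16-gon of circumradius 4.5 (constant along its height); the cube at (15, 14) does not reach this height (z outside [7.5, 15.5]); the cylinder at (4.5, 4.5): section is a regular 16-gon, circumradius r=3; the cube at (14, -3) is absent (z outside [21.5, 40.5]); Combining (union): the regions partially overlap (shared area 2.60 mm²), so overlapping operands fuse into one piece — 1 connected region. The result has 1 disconnected region.

1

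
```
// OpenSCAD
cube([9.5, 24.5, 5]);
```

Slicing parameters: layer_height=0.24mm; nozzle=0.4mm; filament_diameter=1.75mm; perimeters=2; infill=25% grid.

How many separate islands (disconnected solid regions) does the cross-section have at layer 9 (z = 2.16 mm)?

At z = 2.16 mm: the 9.5×24.5 cube contributes its full rectangle. Overall, the cross-section is a single solid region. Island count = 1.

1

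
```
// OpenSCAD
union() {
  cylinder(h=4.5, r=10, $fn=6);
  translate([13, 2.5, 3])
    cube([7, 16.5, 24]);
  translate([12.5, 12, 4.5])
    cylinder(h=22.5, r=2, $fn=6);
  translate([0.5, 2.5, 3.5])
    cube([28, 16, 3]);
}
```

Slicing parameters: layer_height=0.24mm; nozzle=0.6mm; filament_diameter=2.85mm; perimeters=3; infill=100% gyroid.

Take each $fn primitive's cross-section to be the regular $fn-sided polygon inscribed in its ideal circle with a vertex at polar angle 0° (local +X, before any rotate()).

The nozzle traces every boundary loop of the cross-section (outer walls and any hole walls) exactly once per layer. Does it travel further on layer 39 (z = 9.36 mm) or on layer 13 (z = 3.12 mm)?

Layer 39 (z = 9.36): the cylinder is absent (z outside [0, 4.5]); the cube at (13, 2.5) (footprint 7×16.5) is included at this height (perimeter 47.00 mm); the r=2 cylinder at (12.5, 12) contributes a regular 6-gon of circumradius 2 (perimeter = 2·6·2.000·sin(180°/6) = 12.00 mm); the cube at (0.5, 2.5) is not intersected at this z (z outside [3.5, 6.5]); Merging all regions: the regions partially overlap (shared area 3.46 mm²), so the edge portions inside another operand are dropped and the merged outline is re-measured after clipping — boundary = 50.54 mm. So its perimeter = 50.54 mm. Layer 13 (z = 3.12): the cylinder: section is a regular 6-gon, circumradius r=10 (perimeter = 2·6·10.000·sin(180°/6) = 60.00 mm); the cube at (13, 2.5) is present — its section is the full 7×16.5 rectangle (perimeter 47.00 mm); the cylinder at (12.5, 12) is not intersected at this z (z outside [4.5, 27]); the cube at (0.5, 2.5) is absent (z outside [3.5, 6.5]); Taking the union: the 2 present regions are separate (no shared area or edge), so areas and boundary lengths simply add and each stays a separate island — boundary = 107.00 mm. So its perimeter = 107.00 mm. Layer 13 is larger (107.00 vs 50.54 mm).

layer 13 (z = 3.12 mm)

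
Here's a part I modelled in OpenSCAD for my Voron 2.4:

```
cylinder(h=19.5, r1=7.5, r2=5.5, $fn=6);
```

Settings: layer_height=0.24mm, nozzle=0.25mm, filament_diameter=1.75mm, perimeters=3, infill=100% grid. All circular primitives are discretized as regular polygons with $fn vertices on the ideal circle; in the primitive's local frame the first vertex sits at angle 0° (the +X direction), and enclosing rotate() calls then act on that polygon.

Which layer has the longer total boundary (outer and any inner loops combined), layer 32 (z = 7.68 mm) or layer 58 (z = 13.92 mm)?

Layer 32 (z = 7.68): the cone: at t=0.394 of its height the radius interpolates to r₁+(r₂−r₁)t = 6.712, giving a regular 6-gon of that circumradius (perimeter = 2·6·6.712·sin(180°/6) = 40.27 mm). So its perimeter = 40.27 mm. Layer 58 (z = 13.92): the cone contributes a regular 6-gon of circumradius 6.072 (interpolated between r1=7.5 and r2=5.5 at t=0.714) (perimeter = 2·6·6.072·sin(180°/6) = 36.43 mm). So its perimeter = 36.43 mm. Layer 32 is larger (40.27 vs 36.43 mm).

layer 32 (z = 7.68 mm)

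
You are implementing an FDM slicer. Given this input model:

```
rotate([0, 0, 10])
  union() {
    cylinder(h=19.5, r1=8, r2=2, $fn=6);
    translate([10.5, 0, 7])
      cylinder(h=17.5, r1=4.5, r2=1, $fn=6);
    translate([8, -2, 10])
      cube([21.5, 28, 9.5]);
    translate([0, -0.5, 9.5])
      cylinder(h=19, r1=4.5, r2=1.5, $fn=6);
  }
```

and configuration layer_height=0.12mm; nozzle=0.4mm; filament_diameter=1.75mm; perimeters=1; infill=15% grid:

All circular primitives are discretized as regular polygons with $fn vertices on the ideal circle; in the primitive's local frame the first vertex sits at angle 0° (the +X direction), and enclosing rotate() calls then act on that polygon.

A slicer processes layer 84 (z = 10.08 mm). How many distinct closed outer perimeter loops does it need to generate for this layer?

At z = 10.08 mm: the cone contributes a regular 6-gon of circumradius 4.898 (interpolated between r1=8 and r2=2 at t=0.517); the cone at (10.5, 0) (r1=4.5→r2=1) has section circumradius 3.884 here — a regular 6-gon; the 21.5×28 cube at (8, -2) contributes its full rectangle; the cone at (0, -0.5) (r1=4.5→r2=1.5) has section circumradius 4.408 here — a regular 6-gon; Taking the union: the regions partially overlap (shared area 79.71 mm²), so overlapping operands fuse into one piece — 2 connected regions; (whole slice rotated 10° about Z — lengths, areas and connectivity unchanged). The result has 2 disconnected regions.

2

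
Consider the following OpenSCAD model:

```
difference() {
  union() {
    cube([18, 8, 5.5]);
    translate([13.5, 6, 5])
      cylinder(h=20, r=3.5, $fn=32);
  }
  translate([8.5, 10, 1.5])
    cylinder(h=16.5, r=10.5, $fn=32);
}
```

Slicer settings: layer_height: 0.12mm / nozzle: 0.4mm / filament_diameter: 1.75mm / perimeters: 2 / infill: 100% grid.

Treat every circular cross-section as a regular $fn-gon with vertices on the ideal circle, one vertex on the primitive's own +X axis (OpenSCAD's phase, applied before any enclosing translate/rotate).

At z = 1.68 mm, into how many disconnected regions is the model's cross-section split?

At z = 1.68 mm: the cube is present — its section is the full 18×8 rectangle; the cylinder at (13.5, 6) is not intersected at this z (z outside [5, 25]); Combining (union): only the 18×8 cube is present, so the union is just that shape — 1 connected region; the r=10.5 cylinder at (8.5, 10) gives a regular 32-gon of circumradius 10.5 (constant along its height); Subtracting the remaining from the first: starting from the result so far, the r=10.5 cylinder at (8.5, 10) partially overlaps it — only the 123.10 mm² overlap (of its 344.14 mm²) is removed, clipping the outline — 2 connected regions. The result has 2 disconnected regions.

2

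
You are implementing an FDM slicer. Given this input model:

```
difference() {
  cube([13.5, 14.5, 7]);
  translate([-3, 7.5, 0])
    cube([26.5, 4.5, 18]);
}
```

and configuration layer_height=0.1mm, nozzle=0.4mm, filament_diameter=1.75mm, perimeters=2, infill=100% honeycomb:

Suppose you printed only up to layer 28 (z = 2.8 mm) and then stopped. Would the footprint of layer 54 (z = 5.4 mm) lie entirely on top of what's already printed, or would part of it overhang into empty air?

entirely on top

Compare the two slices. At z = 2.8: the cube (footprint 13.5×14.5) is included at this height (area 195.75 mm²); the cube at (-3, 7.5) is present — its section is the full 26.5×4.5 rectangle (area 119.25 mm²); After the difference (first − rest): starting from the 13.5×14.5 cube (195.75 mm²), the 26.5×4.5 cube at (-3, 7.5) partially overlaps it — only the 60.75 mm² overlap (of its 119.25 mm²) is removed, clipping the outline — area = 135.00 mm². At z = 5.4: the 13.5×14.5 cube contributes its full rectangle (area 195.75 mm²); the cube at (-3, 7.5) is present — its section is the full 26.5×4.5 rectangle (area 119.25 mm²); After the difference (first − rest): starting from the 13.5×14.5 cube (195.75 mm²), the 26.5×4.5 cube at (-3, 7.5) partially overlaps it — only the 60.75 mm² overlap (of its 119.25 mm²) is removed, clipping the outline — area = 135.00 mm². Checking containment: the cross-section at z = 5.4 is a subset of the cross-section at z = 2.8.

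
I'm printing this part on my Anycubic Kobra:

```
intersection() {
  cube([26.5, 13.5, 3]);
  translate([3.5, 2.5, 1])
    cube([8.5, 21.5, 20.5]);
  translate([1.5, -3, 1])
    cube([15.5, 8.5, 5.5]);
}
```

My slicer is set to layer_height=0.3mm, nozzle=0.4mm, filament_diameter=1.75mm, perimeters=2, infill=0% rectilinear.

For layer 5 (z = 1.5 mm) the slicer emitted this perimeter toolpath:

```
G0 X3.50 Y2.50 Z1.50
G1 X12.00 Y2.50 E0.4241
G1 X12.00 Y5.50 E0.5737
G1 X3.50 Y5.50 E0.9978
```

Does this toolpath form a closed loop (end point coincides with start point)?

no

Start point (G0): (3.50, 2.50). End point (last G1): the path does not return to the start — open.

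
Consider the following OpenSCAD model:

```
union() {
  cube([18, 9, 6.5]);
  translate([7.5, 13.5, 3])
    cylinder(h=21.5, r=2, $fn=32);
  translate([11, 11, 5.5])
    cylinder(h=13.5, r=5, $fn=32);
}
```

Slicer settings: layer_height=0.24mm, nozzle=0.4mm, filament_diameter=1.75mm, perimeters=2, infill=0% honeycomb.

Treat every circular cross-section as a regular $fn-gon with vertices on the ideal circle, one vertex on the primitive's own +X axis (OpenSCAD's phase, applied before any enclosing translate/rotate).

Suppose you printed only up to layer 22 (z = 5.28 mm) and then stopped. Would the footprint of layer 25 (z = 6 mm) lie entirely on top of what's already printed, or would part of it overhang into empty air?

Compare the two slices. At z = 5.28: the cube is present — its section is the full 18×9 rectangle (area 162.00 mm²); the r=2 cylinder at (7.5, 13.5) contributes a regular 32-gon of circumradius 2 (area = (32/2)·2.000²·sin(360°/32) = 12.49 mm²); the cylinder at (11, 11) does not reach this height (z outside [5.5, 19]); Combining (union): the 2 present regions are separate (no shared area or edge), so areas and boundary lengths simply add and each stays a separate island — area = 174.49 mm². At z = 6: the cube is present — its section is the full 18×9 rectangle (area 162.00 mm²); the r=2 cylinder at (7.5, 13.5) contributes a regular 32-gon of circumradius 2 (area = (32/2)·2.000²·sin(360°/32) = 12.49 mm²); the r=5 cylinder at (11, 11) contributes a regular 32-gon of circumradius 5 (area = (32/2)·5.000²·sin(360°/32) = 78.04 mm²); Taking the union: the regions partially overlap — summed areas 252.52 mm² minus the doubly-counted overlap 28.05 mm² gives 224.47 mm² — area = 224.47 mm². Checking containment: at z = 6 the cross-section extends beyond the z = 5.28 cross-section by about 49.99 mm².

part overhangs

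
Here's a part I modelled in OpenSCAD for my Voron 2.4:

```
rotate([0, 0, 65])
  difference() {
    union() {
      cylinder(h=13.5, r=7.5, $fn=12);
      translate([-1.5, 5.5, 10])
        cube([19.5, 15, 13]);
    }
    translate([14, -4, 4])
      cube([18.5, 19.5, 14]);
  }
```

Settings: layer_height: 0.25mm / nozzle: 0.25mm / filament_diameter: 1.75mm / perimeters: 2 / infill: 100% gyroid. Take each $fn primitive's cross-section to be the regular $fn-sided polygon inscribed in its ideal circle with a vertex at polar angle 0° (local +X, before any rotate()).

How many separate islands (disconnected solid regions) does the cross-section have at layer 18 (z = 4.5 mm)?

1

At z = 4.5 mm: the r=7.5 cylinder gives a regular 12-gon of circumradius 7.5 (constant along its height); the cube at (-1.5, 5.5) is absent (z outside [10, 23]); Taking the union: only the r=7.5 cylinder is present, so the union is just that shape — 1 connected region; the cube at (14, -4) is present — its section is the full 18.5×19.5 rectangle; Subtracting the remaining from the first: starting from the result so far, the 18.5×19.5 cube at (14, -4) misses the remaining region (no effect) — 1 connected region; (whole slice rotated 65° about Z — lengths, areas and connectivity unchanged). Overall, the cross-section is a single solid region. Island count = 1.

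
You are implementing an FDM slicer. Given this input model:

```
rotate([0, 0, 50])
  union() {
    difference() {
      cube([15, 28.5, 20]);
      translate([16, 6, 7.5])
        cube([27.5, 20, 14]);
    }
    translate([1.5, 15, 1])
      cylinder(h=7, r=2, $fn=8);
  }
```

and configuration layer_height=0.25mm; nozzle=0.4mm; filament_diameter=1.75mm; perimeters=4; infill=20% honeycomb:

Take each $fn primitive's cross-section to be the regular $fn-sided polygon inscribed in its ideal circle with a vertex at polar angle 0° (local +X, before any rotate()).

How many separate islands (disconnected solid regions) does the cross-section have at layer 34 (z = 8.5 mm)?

1

At z = 8.5 mm: the 15×28.5 cube contributes its full rectangle; the cube at (16, 6) is present — its section is the full 27.5×20 rectangle; Taking the first minus the rest: starting from the 15×28.5 cube, the 27.5×20 cube at (16, 6) misses the remaining region (no effect) — 1 connected region; the cylinder at (1.5, 15) does not reach this height (z outside [1, 8]); Taking the union: only the result so far is present, so the union is just that shape — 1 connected region; (whole slice rotated 50° about Z — lengths, areas and connectivity unchanged). Overall, the cross-section is a single solid region. Island count = 1.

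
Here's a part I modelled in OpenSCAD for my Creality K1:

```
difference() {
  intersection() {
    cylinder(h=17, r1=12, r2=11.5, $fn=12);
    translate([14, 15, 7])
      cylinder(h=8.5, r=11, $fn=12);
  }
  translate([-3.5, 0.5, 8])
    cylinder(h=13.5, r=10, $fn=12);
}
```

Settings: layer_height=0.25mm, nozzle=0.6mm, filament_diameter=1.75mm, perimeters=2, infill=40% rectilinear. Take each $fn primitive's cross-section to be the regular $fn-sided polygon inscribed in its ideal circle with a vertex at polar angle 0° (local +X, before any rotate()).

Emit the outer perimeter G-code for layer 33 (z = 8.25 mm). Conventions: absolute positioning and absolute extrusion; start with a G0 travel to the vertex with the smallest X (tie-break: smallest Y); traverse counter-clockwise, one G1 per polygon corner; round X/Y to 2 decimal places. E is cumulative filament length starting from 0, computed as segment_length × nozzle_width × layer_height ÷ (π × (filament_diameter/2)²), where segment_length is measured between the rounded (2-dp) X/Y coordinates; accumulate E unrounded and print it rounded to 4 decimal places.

At z = 8.25 mm: the cone contributes a regular 12-gon of circumradius 11.757 (interpolated between r1=12 and r2=11.5 at t=0.485); the r=11 cylinder at (14, 15) contributes a regular 12-gon of circumradius 11; After intersecting: the r=11 cylinder at (14, 15) partially overlaps the cone; clipping to the common part keeps 10.42 mm² — 1 connected region; the r=10 cylinder at (-3.5, 0.5) gives a regular 12-gon of circumradius 10 (constant along its height); Subtracting the remaining from the first: starting from that combined region, the r=10 cylinder at (-3.5, 0.5) misses the remaining region (no effect) — 1 connected region. The outline is a single polygon with 6 vertices. Extrusion per mm of travel: 0.6 × 0.25 / (π × 0.875²) = 0.062363. Accumulating E over each segment gives final E = 1.1025.

G0 X4.17 Y10.64 Z8.25
G1 X4.47 Y9.50 E0.0735
G1 X8.50 Y5.47 E0.4289
G1 X10.43 Y4.96 E0.5534
G1 X10.18 Y5.88 E0.6129
G1 X5.88 Y10.18 E0.9921
G1 X4.17 Y10.64 E1.1025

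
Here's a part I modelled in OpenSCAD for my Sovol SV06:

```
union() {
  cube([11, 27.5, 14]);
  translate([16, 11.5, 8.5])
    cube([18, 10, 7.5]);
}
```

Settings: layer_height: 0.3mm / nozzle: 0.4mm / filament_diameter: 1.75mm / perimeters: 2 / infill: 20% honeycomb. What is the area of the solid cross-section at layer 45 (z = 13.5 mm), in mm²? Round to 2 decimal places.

At z = 13.5 mm: the 11×27.5 cube contributes its full rectangle (area 302.50 mm²); the cube at (16, 11.5) (footprint 18×10) is included at this height (area 180.00 mm²); Taking the union: the 2 present regions are separate (no shared area or edge), so areas and boundary lengths simply add and each stays a separate island — area = 482.50 mm². Overall, the cross-section has 2 separate islands. Net area = 482.50 mm².

482.50 mm²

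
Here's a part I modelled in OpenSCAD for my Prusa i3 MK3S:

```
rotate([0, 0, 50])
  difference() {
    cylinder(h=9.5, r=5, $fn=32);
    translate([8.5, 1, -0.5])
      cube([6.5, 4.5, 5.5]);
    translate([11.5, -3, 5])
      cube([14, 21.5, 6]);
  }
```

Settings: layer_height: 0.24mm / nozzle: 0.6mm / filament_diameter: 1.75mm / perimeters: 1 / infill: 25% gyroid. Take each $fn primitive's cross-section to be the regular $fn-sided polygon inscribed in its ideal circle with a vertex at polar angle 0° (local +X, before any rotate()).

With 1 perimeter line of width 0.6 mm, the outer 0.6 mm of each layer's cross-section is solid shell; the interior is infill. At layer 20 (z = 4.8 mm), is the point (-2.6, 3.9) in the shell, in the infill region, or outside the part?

At z = 4.8 mm: the cylinder: section is a regular 32-gon, circumradius r=5; the 6.5×4.5 cube at (8.5, 1) contributes its full rectangle; the cube at (11.5, -3) does not reach this height (z outside [5, 11]); After the difference (first − rest): starting from the r=5 cylinder, the 6.5×4.5 cube at (8.5, 1) misses the remaining region (no effect) — 1 connected region; (rotated 50° about Z; rotation is an isometry so areas/perimeters/island counts are preserved). Overall, the cross-section is a single solid region. Undo the 50° rotation: the query point maps to (1.316, 4.499) in the un-rotated model frame. The nearest boundary edge runs (0.98, 4.90)→(1.91, 4.62); distance from the point to it = 0.29 mm. The point is inside the cross-section, 0.29 mm from the nearest boundary — within the 0.6 mm shell band (1 × 0.6).

shell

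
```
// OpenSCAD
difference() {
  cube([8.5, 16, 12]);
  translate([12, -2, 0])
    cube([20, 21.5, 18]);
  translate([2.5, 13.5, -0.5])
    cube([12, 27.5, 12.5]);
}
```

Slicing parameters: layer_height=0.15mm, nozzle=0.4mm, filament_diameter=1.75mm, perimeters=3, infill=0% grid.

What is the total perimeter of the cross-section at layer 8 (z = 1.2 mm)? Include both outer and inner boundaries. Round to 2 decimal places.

At z = 1.2 mm: the cube is present — its section is the full 8.5×16 rectangle (perimeter 49.00 mm); the cube at (12, -2) is present — its section is the full 20×21.5 rectangle (perimeter 83.00 mm); the 12×27.5 cube at (2.5, 13.5) contributes its full rectangle (perimeter 79.00 mm); Taking the first minus the rest: starting from the 8.5×16 cube, the 20×21.5 cube at (12, -2) misses the remaining region (no effect); the 12×27.5 cube at (2.5, 13.5) partially overlaps it — only the 15.00 mm² overlap (of its 330.00 mm²) is removed, clipping the outline — boundary = 49.00 mm. Overall, the cross-section is a single solid region. Total boundary length (outer) = 49.00 mm.

49.00 mm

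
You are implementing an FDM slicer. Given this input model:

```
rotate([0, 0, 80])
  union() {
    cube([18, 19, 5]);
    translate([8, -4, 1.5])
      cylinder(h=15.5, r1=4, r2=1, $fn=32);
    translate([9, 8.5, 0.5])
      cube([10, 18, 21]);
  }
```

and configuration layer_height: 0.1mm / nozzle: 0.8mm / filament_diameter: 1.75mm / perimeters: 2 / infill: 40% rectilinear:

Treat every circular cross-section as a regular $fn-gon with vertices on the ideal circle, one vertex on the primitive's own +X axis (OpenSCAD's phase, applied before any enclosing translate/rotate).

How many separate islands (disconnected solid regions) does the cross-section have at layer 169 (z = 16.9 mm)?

At z = 16.9 mm: the cube is absent (z outside [0, 5]); the cone at (8, -4) (r1=4→r2=1) has section circumradius 1.019 here — a regular 32-gon; the 10×18 cube at (9, 8.5) contributes its full rectangle; Combining (union): the 2 present regions are separate (no shared area or edge), so areas and boundary lengths simply add and each stays a separate island — 2 connected regions; (rotated 80° about Z; rotation is an isometry so areas/perimeters/island counts are preserved). Overall, the cross-section has 2 separate islands. Island count = 2.

2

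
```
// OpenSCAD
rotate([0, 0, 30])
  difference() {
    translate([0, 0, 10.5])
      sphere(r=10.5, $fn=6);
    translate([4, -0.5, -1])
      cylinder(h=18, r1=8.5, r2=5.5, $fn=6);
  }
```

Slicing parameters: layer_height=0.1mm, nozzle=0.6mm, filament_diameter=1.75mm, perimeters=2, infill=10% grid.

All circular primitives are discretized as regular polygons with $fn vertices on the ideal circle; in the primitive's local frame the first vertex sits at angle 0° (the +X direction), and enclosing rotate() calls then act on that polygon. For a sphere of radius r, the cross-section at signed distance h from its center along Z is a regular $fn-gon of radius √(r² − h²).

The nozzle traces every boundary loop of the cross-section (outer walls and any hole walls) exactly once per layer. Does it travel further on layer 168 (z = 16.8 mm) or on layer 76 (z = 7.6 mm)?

layer 76 (z = 7.6 mm)

Layer 168 (z = 16.8): the r=10.5 sphere slices to a regular 6-gon of circumradius 8.400 (√(r²−h²) with h=6.3 from center) (perimeter = 2·6·8.400·sin(180°/6) = 50.40 mm); the cone at (4, -0.5) (r1=8.5→r2=5.5) has section circumradius 5.533 here — a regular 6-gon (perimeter = 2·6·5.533·sin(180°/6) = 33.20 mm); Subtracting the remaining from the first: starting from the r=10.5 sphere, the cone at (4, -0.5) partially overlaps it — only the 68.54 mm² overlap (of its 79.55 mm²) is removed, clipping the outline — boundary = 59.20 mm; (whole slice rotated 30° about Z — lengths, areas and connectivity unchanged). So its perimeter = 59.20 mm. Layer 76 (z = 7.6): the sphere: section is a regular 6-gon, circumradius = √(r²−h²) = √(10.5²−2.9²) = 10.092 (perimeter = 2·6·10.092·sin(180°/6) = 60.55 mm); the cone at (4, -0.5) (r1=8.5→r2=5.5) has section circumradius 7.067 here — a regular 6-gon (perimeter = 2·6·7.067·sin(180°/6) = 42.40 mm); After the difference (first − rest): starting from the r=10.5 sphere, the cone at (4, -0.5) partially overlaps it — only the 117.66 mm² overlap (of its 129.74 mm²) is removed, clipping the outline — boundary = 72.73 mm; (rotated 30° about Z; rotation is an isometry so areas/perimeters/island counts are preserved). So its perimeter = 72.73 mm. Layer 76 is larger (72.73 vs 59.20 mm).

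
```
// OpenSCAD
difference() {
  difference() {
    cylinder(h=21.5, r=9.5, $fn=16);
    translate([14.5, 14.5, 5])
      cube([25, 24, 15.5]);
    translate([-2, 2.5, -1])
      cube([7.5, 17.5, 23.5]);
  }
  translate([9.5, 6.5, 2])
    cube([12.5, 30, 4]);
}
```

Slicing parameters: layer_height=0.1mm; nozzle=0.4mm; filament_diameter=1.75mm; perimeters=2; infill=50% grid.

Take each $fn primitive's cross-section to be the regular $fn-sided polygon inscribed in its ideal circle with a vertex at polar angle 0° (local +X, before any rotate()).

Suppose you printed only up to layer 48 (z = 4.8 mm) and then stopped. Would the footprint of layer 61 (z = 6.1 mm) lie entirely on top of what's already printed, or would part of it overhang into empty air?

Compare the two slices. At z = 4.8: the cylinder: section is a regular 16-gon, circumradius r=9.5 (area = (16/2)·9.500²·sin(360°/16) = 276.30 mm²); the cube at (14.5, 14.5) does not reach this height (z outside [5, 20.5]); the cube at (-2, 2.5) (footprint 7.5×17.5) is included at this height (area 131.25 mm²); After the difference (first − rest): starting from the r=9.5 cylinder (276.30 mm²), the 7.5×17.5 cube at (-2, 2.5) partially overlaps it — only the 48.28 mm² overlap (of its 131.25 mm²) is removed, clipping the outline — area = 228.02 mm²; the cube at (9.5, 6.5) (footprint 12.5×30) is included at this height (area 375.00 mm²); After the difference (first − rest): starting from that combined region (228.02 mm²), the 12.5×30 cube at (9.5, 6.5) misses the remaining region (no effect) — area = 228.02 mm². At z = 6.1: the r=9.5 cylinder contributes a regular 16-gon of circumradius 9.5 (area = (16/2)·9.500²·sin(360°/16) = 276.30 mm²); the cube at (14.5, 14.5) is present — its section is the full 25×24 rectangle (area 600.00 mm²); the cube at (-2, 2.5) (footprint 7.5×17.5) is included at this height (area 131.25 mm²); After the difference (first − rest): starting from the r=9.5 cylinder (276.30 mm²), the 25×24 cube at (14.5, 14.5) misses the remaining region (no effect); the 7.5×17.5 cube at (-2, 2.5) partially overlaps it — only the 48.28 mm² overlap (of its 131.25 mm²) is removed, clipping the outline — area = 228.02 mm²; the cube at (9.5, 6.5) does not reach this height (z outside [2, 6]); Taking the first minus the rest: none of the subtracted shapes is present at this height, so that combined region is unchanged — area = 228.02 mm². Checking containment: the cross-section at z = 6.1 is a subset of the cross-section at z = 4.8.

entirely on top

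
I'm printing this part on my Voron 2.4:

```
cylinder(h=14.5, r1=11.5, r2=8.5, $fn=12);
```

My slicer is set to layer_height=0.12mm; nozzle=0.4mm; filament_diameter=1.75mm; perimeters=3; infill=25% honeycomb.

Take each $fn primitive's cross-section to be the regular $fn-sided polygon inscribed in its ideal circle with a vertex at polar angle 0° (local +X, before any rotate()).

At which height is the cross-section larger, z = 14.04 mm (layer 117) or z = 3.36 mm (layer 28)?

layer 28 (z = 3.36 mm)

Layer 117 (z = 14.04): the cone (r1=11.5→r2=8.5) has section circumradius 8.595 here — a regular 12-gon (area = (12/2)·8.595²·sin(360°/12) = 221.63 mm²). So its area = 221.63 mm². Layer 28 (z = 3.36): the cone (r1=11.5→r2=8.5) has section circumradius 10.805 here — a regular 12-gon (area = (12/2)·10.805²·sin(360°/12) = 350.23 mm²). So its area = 350.23 mm². Layer 28 is larger (350.23 vs 221.63 mm²).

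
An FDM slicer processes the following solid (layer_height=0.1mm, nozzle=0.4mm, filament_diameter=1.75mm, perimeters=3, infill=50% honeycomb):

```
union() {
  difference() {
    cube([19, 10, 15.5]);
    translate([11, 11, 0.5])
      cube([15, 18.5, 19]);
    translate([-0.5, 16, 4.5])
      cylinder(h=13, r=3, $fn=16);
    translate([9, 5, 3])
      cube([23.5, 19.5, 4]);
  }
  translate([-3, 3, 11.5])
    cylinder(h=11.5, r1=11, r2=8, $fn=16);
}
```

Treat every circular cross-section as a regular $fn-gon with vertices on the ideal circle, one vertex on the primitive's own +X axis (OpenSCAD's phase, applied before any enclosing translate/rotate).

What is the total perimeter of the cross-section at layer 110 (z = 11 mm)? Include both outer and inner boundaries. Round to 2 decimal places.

58.00 mm

At z = 11 mm: the cube (footprint 19×10) is included at this height (perimeter 58.00 mm); the 15×18.5 cube at (11, 11) contributes its full rectangle (perimeter 67.00 mm); the cylinder at (-0.5, 16): section is a regular 16-gon, circumradius r=3 (perimeter = 2·16·3.000·sin(180°/16) = 18.73 mm); the cube at (9, 5) is not intersected at this z (z outside [3, 7]); After the difference (first − rest): starting from the 19×10 cube, the 15×18.5 cube at (11, 11) misses the remaining region (no effect); the r=3 cylinder at (-0.5, 16) misses the remaining region (no effect) — boundary = 58.00 mm; the cone at (-3, 3) is absent (z outside [11.5, 23]); Combining (union): only the result so far is present, so the union is just that shape — boundary = 58.00 mm. Overall, the cross-section is a single solid region. Total boundary length (outer) = 58.00 mm.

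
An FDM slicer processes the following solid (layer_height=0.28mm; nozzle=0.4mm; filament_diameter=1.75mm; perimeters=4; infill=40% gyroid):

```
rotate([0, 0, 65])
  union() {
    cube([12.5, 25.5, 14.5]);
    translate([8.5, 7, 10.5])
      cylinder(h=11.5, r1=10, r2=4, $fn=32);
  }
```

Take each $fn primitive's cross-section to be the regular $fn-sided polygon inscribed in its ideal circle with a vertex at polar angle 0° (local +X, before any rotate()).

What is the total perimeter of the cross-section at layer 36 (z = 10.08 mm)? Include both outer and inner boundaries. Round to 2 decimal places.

76.00 mm

At z = 10.08 mm: the cube (footprint 12.5×25.5) is included at this height (perimeter 76.00 mm); the cone at (8.5, 7) does not reach this height (z outside [10.5, 22]); Taking the union: only the 12.5×25.5 cube is present, so the union is just that shape — boundary = 76.00 mm; (whole slice rotated 65° about Z — lengths, areas and connectivity unchanged). Overall, the cross-section is a single solid region. Total boundary length (outer) = 76.00 mm.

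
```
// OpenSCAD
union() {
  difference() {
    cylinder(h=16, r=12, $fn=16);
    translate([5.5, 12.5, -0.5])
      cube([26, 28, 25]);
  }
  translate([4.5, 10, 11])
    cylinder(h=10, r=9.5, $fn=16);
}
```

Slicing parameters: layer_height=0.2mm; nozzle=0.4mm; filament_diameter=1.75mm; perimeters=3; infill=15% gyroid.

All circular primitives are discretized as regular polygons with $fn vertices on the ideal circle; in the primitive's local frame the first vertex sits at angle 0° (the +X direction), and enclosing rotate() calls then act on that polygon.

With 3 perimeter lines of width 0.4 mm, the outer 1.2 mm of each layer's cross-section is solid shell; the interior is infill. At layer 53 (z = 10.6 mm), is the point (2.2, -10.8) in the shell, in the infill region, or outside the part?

At z = 10.6 mm: the r=12 cylinder contributes a regular 16-gon of circumradius 12; the 26×28 cube at (5.5, 12.5) contributes its full rectangle; Subtracting the remaining from the first: starting from the r=12 cylinder, the 26×28 cube at (5.5, 12.5) misses the remaining region (no effect) — 1 connected region; the cylinder at (4.5, 10) is not intersected at this z (z outside [11, 21]); Combining (union): only the result so far is present, so the union is just that shape — 1 connected region. Overall, the cross-section is a single solid region. The nearest boundary edge runs (4.59, -11.09)→(-0.00, -12.00); distance from the point to it = 0.75 mm. The point is inside the cross-section, 0.75 mm from the nearest boundary — within the 1.2 mm shell band (3 × 0.4).

shell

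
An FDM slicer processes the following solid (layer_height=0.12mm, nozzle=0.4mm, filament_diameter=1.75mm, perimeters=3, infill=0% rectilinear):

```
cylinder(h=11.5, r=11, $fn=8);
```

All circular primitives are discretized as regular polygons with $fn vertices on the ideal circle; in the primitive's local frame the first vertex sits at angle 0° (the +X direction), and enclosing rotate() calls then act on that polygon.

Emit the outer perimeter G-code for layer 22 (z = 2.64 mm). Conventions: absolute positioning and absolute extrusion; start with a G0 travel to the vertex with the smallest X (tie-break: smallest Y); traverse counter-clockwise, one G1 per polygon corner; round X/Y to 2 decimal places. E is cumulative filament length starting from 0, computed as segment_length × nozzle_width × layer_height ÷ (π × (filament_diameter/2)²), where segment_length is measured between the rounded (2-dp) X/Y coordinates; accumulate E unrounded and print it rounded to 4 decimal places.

G0 X-11.00 Y0.00 Z2.64
G1 X-7.78 Y-7.78 E0.1680
G1 X0.00 Y-11.00 E0.3361
G1 X7.78 Y-7.78 E0.5041
G1 X11.00 Y0.00 E0.6721
G1 X7.78 Y7.78 E0.8402
G1 X0.00 Y11.00 E1.0082
G1 X-7.78 Y7.78 E1.1762
G1 X-11.00 Y0.00 E1.3442

At z = 2.64 mm: the r=11 cylinder contributes a regular 8-gon of circumradius 11. The outline is a single polygon with 8 vertices. Extrusion per mm of travel: 0.4 × 0.12 / (π × 0.875²) = 0.019956. Accumulating E over each segment gives final E = 1.3442.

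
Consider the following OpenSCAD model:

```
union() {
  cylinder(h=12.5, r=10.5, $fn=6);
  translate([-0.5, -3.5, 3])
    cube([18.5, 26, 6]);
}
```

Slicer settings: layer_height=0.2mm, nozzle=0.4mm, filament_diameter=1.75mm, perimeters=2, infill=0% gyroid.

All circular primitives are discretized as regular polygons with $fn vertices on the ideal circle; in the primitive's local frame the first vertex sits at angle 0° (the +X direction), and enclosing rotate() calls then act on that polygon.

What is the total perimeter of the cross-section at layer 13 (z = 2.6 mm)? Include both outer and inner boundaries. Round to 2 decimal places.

63.00 mm

At z = 2.6 mm: the r=10.5 cylinder contributes a regular 6-gon of circumradius 10.5 (perimeter = 2·6·10.500·sin(180°/6) = 63.00 mm); the cube at (-0.5, -3.5) does not reach this height (z outside [3, 9]); Merging all regions: only the r=10.5 cylinder is present, so the union is just that shape — boundary = 63.00 mm. Overall, the cross-section is a single solid region. Total boundary length (outer) = 63.00 mm.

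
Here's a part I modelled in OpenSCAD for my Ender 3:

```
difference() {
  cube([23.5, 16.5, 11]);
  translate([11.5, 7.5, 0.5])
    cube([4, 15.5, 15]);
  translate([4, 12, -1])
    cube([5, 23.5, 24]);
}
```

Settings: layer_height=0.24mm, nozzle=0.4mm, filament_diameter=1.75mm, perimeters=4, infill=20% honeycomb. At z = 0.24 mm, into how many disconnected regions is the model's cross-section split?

At z = 0.24 mm: the cube (footprint 23.5×16.5) is included at this height; the cube at (11.5, 7.5) is not intersected at this z (z outside [0.5, 15.5]); the 5×23.5 cube at (4, 12) contributes its full rectangle; After the difference (first − rest): starting from the 23.5×16.5 cube, the 5×23.5 cube at (4, 12) partially overlaps it — only the 22.50 mm² overlap (of its 117.50 mm²) is removed, clipping the outline — 1 connected region. The result has 1 disconnected region.

1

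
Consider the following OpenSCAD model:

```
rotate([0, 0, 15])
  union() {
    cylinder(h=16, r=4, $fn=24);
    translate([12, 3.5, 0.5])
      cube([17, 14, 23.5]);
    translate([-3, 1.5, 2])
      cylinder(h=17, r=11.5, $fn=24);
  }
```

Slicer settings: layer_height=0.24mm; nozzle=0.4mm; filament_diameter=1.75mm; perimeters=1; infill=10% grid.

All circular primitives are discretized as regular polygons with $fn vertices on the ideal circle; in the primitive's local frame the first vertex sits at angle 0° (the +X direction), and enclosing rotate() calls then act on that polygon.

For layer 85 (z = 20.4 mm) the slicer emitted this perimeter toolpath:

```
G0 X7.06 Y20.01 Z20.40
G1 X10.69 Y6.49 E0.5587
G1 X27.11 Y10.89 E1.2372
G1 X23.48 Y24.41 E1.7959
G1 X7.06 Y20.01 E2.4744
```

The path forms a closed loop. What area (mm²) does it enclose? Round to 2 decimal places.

237.97 mm²

Apply the shoelace formula to the sequence of (X, Y) vertices; enclosed area = 237.97 mm².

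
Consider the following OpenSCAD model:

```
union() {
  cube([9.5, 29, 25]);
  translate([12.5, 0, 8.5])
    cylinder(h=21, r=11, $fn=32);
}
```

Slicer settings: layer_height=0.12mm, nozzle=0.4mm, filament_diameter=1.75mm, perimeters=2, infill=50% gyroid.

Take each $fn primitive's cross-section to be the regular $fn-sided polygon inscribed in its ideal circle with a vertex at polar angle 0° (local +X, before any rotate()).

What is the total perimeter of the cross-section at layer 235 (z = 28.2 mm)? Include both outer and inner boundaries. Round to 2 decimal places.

At z = 28.2 mm: the cube does not reach this height (z outside [0, 25]); the r=11 cylinder at (12.5, 0) contributes a regular 32-gon of circumradius 11 (perimeter = 2·32·11.000·sin(180°/32) = 69.00 mm); Merging all regions: only the r=11 cylinder at (12.5, 0) is present, so the union is just that shape — boundary = 69.00 mm. Overall, the cross-section is a single solid region. Total boundary length (outer) = 69.00 mm.

69.00 mm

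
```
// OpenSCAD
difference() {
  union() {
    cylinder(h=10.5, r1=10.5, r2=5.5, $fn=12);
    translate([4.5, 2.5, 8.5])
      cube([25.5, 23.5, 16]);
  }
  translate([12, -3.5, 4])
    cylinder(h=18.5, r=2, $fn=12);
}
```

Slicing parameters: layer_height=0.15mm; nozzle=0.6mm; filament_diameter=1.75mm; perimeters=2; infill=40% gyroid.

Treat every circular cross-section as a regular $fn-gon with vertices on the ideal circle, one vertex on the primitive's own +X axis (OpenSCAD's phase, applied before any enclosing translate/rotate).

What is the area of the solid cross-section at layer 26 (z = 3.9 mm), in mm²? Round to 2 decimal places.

224.10 mm²

At z = 3.9 mm: the cone contributes a regular 12-gon of circumradius 8.643 (interpolated between r1=10.5 and r2=5.5 at t=0.371) (area = (12/2)·8.643²·sin(360°/12) = 224.10 mm²); the cube at (4.5, 2.5) is not intersected at this z (z outside [8.5, 24.5]); Merging all regions: only the cone is present, so the union is just that shape — area = 224.10 mm²; the cylinder at (12, -3.5) is not intersected at this z (z outside [4, 22.5]); After the difference (first − rest): none of the subtracted shapes is present at this height, so the result so far is unchanged — area = 224.10 mm². Overall, the cross-section is a single solid region. Net area = 224.10 mm².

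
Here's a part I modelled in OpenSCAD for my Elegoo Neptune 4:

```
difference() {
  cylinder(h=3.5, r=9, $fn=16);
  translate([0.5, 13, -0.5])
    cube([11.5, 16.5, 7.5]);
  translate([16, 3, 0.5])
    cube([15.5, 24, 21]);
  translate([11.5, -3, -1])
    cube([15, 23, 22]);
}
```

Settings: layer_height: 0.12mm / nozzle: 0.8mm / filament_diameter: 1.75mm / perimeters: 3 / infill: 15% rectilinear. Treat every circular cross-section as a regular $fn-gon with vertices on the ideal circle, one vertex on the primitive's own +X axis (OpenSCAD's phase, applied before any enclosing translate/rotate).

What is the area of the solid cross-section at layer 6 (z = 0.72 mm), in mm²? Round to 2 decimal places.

247.98 mm²

At z = 0.72 mm: the cylinder: section is a regular 16-gon, circumradius r=9 (area = (16/2)·9.000²·sin(360°/16) = 247.98 mm²); the cube at (0.5, 13) (footprint 11.5×16.5) is included at this height (area 189.75 mm²); the cube at (16, 3) (footprint 15.5×24) is included at this height (area 372.00 mm²); the cube at (11.5, -3) (footprint 15×23) is included at this height (area 345.00 mm²); Taking the first minus the rest: starting from the r=9 cylinder (247.98 mm²), the 11.5×16.5 cube at (0.5, 13) misses the remaining region (no effect); the 15.5×24 cube at (16, 3) misses the remaining region (no effect); the 15×23 cube at (11.5, -3) misses the remaining region (no effect) — area = 247.98 mm². Overall, the cross-section is a single solid region. Net area = 247.98 mm².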